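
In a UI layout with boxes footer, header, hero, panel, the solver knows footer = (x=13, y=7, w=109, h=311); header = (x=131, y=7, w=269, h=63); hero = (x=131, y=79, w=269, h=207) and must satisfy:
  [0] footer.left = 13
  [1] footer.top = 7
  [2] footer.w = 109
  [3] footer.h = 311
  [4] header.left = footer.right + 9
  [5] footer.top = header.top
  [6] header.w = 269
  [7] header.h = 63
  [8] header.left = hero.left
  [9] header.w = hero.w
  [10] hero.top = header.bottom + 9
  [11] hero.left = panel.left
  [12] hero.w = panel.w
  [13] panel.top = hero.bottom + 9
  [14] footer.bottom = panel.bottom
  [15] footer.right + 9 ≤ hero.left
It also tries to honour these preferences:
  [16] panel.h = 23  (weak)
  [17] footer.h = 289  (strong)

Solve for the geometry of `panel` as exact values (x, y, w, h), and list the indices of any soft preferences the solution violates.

1. panel.x = 131  [hero.left = panel.left]
2. panel.w = 269  [hero.w = panel.w]
3. panel.y = 295  [panel.top = hero.bottom + 9]
4. panel.h = 23  [footer.bottom = panel.bottom]

panel = (x=131, y=295, w=269, h=23)
violated soft preferences: 17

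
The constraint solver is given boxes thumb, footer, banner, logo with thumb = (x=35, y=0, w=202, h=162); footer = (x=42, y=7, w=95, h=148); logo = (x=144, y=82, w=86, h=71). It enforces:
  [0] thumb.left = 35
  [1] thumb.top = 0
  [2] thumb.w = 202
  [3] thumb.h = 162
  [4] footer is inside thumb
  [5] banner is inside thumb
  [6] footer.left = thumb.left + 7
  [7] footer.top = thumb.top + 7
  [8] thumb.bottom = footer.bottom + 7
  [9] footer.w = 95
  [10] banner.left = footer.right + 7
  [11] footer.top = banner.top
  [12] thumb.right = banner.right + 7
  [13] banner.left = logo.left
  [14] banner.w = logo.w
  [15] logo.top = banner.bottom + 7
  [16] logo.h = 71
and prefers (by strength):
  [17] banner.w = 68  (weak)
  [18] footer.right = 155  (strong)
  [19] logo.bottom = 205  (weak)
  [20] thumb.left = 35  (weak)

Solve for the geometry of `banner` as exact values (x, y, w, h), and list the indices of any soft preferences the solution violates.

banner = (x=144, y=7, w=86, h=68)
violated soft preferences: 17, 18, 19

1. banner.x = 144  [banner.left = footer.right + 7]
2. banner.y = 7  [footer.top = banner.top]
3. banner.w = 86  [thumb.right = banner.right + 7]
4. banner.h = 68  [logo.top = banner.bottom + 7]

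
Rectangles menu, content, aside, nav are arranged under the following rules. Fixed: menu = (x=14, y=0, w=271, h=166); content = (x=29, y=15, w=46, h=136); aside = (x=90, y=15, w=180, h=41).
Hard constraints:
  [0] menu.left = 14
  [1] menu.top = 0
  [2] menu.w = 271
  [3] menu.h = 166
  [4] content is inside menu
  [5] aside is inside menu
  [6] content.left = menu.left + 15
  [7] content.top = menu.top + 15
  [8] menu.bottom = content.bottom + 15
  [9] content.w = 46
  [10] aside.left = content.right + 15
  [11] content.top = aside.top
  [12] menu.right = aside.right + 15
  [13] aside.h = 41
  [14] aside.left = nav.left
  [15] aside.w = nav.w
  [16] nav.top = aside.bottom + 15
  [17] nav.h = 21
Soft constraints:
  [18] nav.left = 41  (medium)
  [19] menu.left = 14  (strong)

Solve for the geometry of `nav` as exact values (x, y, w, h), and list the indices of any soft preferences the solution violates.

nav = (x=90, y=71, w=180, h=21)
violated soft preferences: 18

1. nav.x = 90  [aside.left = nav.left]
2. nav.w = 180  [aside.w = nav.w]
3. nav.y = 71  [nav.top = aside.bottom + 15]
4. nav.h = 21  [nav.h = 21]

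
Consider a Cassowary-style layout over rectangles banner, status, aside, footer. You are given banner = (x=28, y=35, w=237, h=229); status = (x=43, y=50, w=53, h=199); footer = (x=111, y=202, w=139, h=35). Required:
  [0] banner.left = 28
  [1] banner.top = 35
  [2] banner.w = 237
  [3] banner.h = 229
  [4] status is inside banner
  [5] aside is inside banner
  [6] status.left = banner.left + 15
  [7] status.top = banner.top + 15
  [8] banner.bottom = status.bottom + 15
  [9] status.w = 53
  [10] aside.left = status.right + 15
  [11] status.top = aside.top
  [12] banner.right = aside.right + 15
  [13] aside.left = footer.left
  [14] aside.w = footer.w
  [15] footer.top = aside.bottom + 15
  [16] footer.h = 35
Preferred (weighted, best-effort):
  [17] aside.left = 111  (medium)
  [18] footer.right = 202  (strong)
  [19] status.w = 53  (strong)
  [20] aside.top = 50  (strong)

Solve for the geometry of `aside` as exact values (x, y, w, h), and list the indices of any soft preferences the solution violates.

1. aside.x = 111  [aside.left = status.right + 15]
2. aside.y = 50  [status.top = aside.top]
3. aside.w = 139  [banner.right = aside.right + 15]
4. aside.h = 137  [footer.top = aside.bottom + 15]

aside = (x=111, y=50, w=139, h=137)
violated soft preferences: 18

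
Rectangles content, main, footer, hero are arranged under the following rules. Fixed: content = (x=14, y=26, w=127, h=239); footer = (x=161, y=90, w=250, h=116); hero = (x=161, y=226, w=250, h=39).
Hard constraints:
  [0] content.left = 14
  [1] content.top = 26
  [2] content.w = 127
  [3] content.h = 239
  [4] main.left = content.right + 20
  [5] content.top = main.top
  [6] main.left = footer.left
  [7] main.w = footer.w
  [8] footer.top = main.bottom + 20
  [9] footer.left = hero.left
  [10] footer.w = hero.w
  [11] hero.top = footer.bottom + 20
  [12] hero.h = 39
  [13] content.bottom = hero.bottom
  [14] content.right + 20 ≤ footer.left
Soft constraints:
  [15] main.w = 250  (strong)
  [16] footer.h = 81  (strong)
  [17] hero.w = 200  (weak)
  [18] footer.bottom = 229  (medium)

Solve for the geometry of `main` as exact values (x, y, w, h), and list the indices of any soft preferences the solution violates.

main = (x=161, y=26, w=250, h=44)
violated soft preferences: 16, 17, 18

1. main.x = 161  [main.left = content.right + 20]
2. main.y = 26  [content.top = main.top]
3. main.w = 250  [main.w = footer.w]
4. main.h = 44  [footer.top = main.bottom + 20]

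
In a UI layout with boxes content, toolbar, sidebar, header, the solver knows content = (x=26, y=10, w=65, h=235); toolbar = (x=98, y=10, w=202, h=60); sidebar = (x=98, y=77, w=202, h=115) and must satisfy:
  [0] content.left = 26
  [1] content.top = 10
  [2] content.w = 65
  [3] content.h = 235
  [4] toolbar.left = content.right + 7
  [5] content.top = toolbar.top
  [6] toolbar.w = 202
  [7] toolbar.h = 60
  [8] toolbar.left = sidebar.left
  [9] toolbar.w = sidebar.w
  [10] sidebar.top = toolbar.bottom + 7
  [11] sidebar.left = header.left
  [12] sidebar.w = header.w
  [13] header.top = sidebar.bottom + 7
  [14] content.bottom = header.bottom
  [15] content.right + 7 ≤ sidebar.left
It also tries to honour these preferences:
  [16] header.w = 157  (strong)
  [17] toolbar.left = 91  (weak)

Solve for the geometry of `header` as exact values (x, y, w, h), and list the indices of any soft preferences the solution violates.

header = (x=98, y=199, w=202, h=46)
violated soft preferences: 16, 17

1. header.x = 98  [sidebar.left = header.left]
2. header.w = 202  [sidebar.w = header.w]
3. header.y = 199  [header.top = sidebar.bottom + 7]
4. header.h = 46  [content.bottom = header.bottom]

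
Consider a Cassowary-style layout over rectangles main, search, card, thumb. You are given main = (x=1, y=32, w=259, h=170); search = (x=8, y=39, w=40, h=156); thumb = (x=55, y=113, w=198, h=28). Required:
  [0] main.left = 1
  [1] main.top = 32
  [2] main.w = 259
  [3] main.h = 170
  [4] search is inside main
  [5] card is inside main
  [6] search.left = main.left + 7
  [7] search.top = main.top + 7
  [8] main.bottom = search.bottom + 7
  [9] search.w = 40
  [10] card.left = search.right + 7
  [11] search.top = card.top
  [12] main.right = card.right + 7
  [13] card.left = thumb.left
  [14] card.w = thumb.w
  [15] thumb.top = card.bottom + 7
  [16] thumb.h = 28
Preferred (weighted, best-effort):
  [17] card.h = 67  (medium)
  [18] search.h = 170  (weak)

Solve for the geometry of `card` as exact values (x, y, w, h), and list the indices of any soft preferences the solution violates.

1. card.x = 55  [card.left = search.right + 7]
2. card.y = 39  [search.top = card.top]
3. card.w = 198  [main.right = card.right + 7]
4. card.h = 67  [thumb.top = card.bottom + 7]

card = (x=55, y=39, w=198, h=67)
violated soft preferences: 18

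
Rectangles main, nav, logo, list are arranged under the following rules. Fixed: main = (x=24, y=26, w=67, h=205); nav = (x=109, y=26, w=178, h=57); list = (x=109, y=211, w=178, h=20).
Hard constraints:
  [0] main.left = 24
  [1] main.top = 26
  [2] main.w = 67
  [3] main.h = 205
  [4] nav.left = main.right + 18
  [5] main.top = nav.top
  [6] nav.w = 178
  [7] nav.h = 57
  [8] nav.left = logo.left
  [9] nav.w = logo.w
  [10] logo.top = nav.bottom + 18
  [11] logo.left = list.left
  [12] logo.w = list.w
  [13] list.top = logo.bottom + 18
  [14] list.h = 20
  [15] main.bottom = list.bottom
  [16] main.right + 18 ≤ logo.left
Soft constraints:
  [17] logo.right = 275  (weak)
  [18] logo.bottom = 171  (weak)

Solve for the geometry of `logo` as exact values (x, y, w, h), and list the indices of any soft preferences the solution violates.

1. logo.x = 109  [nav.left = logo.left]
2. logo.w = 178  [nav.w = logo.w]
3. logo.y = 101  [logo.top = nav.bottom + 18]
4. logo.h = 92  [list.top = logo.bottom + 18]

logo = (x=109, y=101, w=178, h=92)
violated soft preferences: 17, 18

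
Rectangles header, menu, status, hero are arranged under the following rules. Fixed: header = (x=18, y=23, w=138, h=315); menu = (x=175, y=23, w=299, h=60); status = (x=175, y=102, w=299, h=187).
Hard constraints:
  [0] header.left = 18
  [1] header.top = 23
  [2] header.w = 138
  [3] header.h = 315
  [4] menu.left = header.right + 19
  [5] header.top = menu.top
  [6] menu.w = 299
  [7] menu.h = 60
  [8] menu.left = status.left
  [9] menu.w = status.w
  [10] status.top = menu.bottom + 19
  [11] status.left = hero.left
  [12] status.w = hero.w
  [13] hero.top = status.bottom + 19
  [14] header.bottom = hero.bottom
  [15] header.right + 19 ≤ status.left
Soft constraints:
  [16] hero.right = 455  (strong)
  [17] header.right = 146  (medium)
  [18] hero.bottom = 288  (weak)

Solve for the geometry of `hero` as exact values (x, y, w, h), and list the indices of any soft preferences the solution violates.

hero = (x=175, y=308, w=299, h=30)
violated soft preferences: 16, 17, 18

1. hero.x = 175  [status.left = hero.left]
2. hero.w = 299  [status.w = hero.w]
3. hero.y = 308  [hero.top = status.bottom + 19]
4. hero.h = 30  [header.bottom = hero.bottom]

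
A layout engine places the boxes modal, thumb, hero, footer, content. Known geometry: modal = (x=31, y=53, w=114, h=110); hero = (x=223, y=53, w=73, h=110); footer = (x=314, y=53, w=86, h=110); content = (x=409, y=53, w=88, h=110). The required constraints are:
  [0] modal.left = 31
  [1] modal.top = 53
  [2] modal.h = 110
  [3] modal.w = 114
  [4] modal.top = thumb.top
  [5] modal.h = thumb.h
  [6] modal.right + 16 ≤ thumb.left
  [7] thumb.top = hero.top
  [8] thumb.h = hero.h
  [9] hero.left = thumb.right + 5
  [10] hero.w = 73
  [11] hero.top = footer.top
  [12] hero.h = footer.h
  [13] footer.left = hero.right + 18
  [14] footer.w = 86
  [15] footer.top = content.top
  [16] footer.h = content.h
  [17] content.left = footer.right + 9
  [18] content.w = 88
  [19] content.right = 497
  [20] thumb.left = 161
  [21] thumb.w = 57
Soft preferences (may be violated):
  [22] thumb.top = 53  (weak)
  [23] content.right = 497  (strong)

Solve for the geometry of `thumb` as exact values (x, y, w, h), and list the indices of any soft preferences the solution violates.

thumb = (x=161, y=53, w=57, h=110)
violated soft preferences: none

1. thumb.y = 53  [modal.top = thumb.top]
2. thumb.h = 110  [modal.h = thumb.h]
3. thumb.x = 161  [thumb.left = 161]
4. thumb.w = 57  [thumb.w = 57]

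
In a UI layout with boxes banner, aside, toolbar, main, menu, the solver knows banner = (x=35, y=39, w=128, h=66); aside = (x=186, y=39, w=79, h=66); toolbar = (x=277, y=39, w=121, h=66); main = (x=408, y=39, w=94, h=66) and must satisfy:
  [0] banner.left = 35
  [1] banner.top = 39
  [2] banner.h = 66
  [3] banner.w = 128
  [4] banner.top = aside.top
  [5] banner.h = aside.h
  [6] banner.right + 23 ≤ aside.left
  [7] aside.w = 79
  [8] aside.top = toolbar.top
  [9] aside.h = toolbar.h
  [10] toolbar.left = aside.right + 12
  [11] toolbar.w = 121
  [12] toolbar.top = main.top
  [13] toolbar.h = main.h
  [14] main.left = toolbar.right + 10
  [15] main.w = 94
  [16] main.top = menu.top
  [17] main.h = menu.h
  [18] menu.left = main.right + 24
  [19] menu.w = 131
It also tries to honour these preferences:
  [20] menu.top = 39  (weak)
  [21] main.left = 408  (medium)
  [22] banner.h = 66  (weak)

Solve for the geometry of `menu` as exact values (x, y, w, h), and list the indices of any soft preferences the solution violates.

1. menu.y = 39  [main.top = menu.top]
2. menu.h = 66  [main.h = menu.h]
3. menu.x = 526  [menu.left = main.right + 24]
4. menu.w = 131  [menu.w = 131]

menu = (x=526, y=39, w=131, h=66)
violated soft preferences: none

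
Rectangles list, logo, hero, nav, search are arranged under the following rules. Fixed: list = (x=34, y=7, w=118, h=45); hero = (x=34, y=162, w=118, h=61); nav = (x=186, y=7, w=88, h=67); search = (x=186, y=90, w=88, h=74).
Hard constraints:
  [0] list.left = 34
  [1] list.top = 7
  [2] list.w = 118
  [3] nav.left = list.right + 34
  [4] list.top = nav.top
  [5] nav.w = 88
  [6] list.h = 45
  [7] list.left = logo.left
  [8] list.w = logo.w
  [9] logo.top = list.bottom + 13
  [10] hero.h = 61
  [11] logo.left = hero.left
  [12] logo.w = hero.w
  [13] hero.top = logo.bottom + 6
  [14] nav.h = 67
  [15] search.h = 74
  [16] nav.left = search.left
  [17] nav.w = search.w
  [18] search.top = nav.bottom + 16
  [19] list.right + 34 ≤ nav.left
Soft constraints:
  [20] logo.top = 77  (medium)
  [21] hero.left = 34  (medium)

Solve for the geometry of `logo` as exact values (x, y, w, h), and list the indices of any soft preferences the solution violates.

logo = (x=34, y=65, w=118, h=91)
violated soft preferences: 20

1. logo.x = 34  [list.left = logo.left]
2. logo.w = 118  [list.w = logo.w]
3. logo.y = 65  [logo.top = list.bottom + 13]
4. logo.h = 91  [hero.top = logo.bottom + 6]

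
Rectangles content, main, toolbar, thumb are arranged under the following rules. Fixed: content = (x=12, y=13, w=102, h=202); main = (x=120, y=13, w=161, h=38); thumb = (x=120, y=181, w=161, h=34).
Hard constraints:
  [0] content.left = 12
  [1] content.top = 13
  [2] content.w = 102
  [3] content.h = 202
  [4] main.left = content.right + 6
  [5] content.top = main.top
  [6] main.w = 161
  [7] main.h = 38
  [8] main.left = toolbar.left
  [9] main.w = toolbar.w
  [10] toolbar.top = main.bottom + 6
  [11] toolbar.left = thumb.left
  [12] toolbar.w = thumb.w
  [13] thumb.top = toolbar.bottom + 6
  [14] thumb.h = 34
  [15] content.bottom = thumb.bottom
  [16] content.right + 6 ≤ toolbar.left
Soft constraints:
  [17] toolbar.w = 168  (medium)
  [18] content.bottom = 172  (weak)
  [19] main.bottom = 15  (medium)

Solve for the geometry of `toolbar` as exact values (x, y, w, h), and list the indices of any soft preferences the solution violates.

1. toolbar.x = 120  [main.left = toolbar.left]
2. toolbar.w = 161  [main.w = toolbar.w]
3. toolbar.y = 57  [toolbar.top = main.bottom + 6]
4. toolbar.h = 118  [thumb.top = toolbar.bottom + 6]

toolbar = (x=120, y=57, w=161, h=118)
violated soft preferences: 17, 18, 19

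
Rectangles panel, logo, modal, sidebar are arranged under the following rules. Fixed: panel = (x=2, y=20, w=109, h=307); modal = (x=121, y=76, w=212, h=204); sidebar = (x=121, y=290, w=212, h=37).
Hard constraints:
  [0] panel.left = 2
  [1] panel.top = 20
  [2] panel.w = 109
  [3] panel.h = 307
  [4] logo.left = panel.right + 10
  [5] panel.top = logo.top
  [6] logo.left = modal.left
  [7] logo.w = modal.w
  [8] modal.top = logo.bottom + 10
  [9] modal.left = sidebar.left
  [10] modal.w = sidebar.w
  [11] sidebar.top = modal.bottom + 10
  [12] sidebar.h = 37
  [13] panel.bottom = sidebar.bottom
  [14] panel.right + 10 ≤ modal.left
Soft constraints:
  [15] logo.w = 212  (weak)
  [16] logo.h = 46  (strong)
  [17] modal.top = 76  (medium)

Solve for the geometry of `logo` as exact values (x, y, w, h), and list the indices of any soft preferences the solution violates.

logo = (x=121, y=20, w=212, h=46)
violated soft preferences: none

1. logo.x = 121  [logo.left = panel.right + 10]
2. logo.y = 20  [panel.top = logo.top]
3. logo.w = 212  [logo.w = modal.w]
4. logo.h = 46  [modal.top = logo.bottom + 10]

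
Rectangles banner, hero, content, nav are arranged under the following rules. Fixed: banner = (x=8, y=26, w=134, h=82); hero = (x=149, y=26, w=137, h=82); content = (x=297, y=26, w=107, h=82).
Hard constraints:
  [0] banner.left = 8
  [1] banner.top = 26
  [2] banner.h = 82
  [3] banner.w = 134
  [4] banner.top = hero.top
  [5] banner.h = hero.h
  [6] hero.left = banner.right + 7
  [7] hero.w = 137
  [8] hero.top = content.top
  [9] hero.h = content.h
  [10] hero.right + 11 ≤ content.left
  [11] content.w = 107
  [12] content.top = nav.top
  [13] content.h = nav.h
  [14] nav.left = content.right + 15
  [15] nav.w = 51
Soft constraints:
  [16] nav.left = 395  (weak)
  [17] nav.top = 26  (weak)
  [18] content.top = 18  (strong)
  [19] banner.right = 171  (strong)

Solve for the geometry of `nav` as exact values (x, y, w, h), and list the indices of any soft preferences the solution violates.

1. nav.y = 26  [content.top = nav.top]
2. nav.h = 82  [content.h = nav.h]
3. nav.x = 419  [nav.left = content.right + 15]
4. nav.w = 51  [nav.w = 51]

nav = (x=419, y=26, w=51, h=82)
violated soft preferences: 16, 18, 19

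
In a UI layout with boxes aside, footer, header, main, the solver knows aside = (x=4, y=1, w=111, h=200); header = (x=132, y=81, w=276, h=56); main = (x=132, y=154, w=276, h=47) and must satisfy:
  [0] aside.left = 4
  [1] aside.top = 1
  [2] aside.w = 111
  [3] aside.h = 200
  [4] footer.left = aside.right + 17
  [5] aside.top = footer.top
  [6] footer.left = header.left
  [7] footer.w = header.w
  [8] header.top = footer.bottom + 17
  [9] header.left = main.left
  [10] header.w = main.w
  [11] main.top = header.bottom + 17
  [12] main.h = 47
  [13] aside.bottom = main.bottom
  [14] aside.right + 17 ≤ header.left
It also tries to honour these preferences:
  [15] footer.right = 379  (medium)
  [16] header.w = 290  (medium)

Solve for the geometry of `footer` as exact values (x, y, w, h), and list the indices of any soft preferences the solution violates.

footer = (x=132, y=1, w=276, h=63)
violated soft preferences: 15, 16

1. footer.x = 132  [footer.left = aside.right + 17]
2. footer.y = 1  [aside.top = footer.top]
3. footer.w = 276  [footer.w = header.w]
4. footer.h = 63  [header.top = footer.bottom + 17]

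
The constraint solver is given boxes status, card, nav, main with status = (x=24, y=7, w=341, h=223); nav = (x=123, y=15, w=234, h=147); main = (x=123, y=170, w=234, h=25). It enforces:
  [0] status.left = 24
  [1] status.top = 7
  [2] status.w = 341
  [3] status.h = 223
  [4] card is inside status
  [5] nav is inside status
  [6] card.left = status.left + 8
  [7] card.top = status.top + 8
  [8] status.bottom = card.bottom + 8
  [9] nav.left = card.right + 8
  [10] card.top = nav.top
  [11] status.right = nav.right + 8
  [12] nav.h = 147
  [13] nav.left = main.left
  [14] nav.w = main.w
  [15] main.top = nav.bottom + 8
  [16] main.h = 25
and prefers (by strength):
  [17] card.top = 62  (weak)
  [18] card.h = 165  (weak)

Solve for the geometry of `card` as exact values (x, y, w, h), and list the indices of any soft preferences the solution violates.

card = (x=32, y=15, w=83, h=207)
violated soft preferences: 17, 18

1. card.x = 32  [card.left = status.left + 8]
2. card.y = 15  [card.top = status.top + 8]
3. card.h = 207  [status.bottom = card.bottom + 8]
4. card.w = 83  [nav.left = card.right + 8]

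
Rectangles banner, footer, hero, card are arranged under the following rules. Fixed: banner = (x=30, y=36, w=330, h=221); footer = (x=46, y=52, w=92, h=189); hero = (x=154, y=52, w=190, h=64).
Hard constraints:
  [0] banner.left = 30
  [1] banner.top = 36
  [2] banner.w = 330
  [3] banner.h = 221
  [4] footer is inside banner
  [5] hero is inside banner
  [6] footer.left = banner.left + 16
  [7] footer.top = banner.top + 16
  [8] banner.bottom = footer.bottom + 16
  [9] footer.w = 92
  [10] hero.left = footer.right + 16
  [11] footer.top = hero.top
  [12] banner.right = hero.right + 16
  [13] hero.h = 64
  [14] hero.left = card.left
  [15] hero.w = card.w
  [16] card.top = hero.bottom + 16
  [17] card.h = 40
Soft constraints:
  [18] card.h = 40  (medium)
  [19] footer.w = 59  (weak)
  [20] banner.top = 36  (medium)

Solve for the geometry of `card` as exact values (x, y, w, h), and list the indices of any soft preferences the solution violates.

card = (x=154, y=132, w=190, h=40)
violated soft preferences: 19

1. card.x = 154  [hero.left = card.left]
2. card.w = 190  [hero.w = card.w]
3. card.y = 132  [card.top = hero.bottom + 16]
4. card.h = 40  [card.h = 40]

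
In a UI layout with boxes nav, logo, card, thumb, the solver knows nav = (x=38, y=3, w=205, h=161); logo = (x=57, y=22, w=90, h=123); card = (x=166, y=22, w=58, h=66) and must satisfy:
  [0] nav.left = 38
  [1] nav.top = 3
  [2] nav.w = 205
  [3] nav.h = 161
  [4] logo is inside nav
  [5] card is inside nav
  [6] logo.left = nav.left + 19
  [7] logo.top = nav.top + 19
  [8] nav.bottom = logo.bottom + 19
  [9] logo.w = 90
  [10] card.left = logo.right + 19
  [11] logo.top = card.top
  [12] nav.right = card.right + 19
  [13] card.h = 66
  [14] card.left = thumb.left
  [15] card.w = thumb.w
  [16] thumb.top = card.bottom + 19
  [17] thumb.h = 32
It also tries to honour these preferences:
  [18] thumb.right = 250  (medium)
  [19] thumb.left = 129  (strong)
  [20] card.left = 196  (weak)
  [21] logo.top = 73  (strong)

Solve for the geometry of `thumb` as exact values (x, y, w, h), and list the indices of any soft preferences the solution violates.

thumb = (x=166, y=107, w=58, h=32)
violated soft preferences: 18, 19, 20, 21

1. thumb.x = 166  [card.left = thumb.left]
2. thumb.w = 58  [card.w = thumb.w]
3. thumb.y = 107  [thumb.top = card.bottom + 19]
4. thumb.h = 32  [thumb.h = 32]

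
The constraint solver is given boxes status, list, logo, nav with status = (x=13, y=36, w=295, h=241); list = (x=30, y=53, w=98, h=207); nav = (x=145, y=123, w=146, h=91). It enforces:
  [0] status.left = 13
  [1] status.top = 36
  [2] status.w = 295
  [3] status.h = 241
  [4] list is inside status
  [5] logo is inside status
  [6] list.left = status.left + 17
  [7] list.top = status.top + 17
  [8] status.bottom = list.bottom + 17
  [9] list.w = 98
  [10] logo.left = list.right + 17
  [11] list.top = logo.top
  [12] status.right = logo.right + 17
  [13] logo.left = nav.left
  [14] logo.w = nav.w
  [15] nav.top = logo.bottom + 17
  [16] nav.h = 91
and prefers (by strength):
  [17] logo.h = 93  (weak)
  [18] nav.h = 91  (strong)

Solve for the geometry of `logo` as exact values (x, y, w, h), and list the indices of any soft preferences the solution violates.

1. logo.x = 145  [logo.left = list.right + 17]
2. logo.y = 53  [list.top = logo.top]
3. logo.w = 146  [status.right = logo.right + 17]
4. logo.h = 53  [nav.top = logo.bottom + 17]

logo = (x=145, y=53, w=146, h=53)
violated soft preferences: 17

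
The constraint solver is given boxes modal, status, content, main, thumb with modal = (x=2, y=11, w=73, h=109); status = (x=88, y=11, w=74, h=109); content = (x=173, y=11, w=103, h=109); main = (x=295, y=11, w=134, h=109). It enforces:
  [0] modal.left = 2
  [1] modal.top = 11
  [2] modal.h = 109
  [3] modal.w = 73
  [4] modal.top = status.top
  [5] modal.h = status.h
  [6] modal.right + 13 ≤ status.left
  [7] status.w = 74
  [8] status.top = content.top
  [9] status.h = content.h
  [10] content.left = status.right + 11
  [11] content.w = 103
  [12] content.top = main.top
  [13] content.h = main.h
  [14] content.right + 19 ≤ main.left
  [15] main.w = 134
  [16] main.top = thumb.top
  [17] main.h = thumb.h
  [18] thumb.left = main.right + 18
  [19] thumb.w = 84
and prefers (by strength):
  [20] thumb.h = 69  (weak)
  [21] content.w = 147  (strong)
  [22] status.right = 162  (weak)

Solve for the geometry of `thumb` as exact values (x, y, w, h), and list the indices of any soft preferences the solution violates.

thumb = (x=447, y=11, w=84, h=109)
violated soft preferences: 20, 21

1. thumb.y = 11  [main.top = thumb.top]
2. thumb.h = 109  [main.h = thumb.h]
3. thumb.x = 447  [thumb.left = main.right + 18]
4. thumb.w = 84  [thumb.w = 84]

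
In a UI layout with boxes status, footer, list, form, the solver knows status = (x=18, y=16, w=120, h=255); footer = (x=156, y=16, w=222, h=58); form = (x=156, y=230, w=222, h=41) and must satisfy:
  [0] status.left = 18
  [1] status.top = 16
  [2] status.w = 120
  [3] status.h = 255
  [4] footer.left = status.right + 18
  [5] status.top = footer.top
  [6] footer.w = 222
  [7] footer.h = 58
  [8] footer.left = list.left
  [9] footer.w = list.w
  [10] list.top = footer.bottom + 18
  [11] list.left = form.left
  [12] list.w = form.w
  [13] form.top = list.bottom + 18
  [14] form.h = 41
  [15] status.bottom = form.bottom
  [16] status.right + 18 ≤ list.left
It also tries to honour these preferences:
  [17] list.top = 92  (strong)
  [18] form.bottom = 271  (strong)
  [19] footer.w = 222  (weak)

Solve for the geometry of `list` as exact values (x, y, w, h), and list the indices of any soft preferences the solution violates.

list = (x=156, y=92, w=222, h=120)
violated soft preferences: none

1. list.x = 156  [footer.left = list.left]
2. list.w = 222  [footer.w = list.w]
3. list.y = 92  [list.top = footer.bottom + 18]
4. list.h = 120  [form.top = list.bottom + 18]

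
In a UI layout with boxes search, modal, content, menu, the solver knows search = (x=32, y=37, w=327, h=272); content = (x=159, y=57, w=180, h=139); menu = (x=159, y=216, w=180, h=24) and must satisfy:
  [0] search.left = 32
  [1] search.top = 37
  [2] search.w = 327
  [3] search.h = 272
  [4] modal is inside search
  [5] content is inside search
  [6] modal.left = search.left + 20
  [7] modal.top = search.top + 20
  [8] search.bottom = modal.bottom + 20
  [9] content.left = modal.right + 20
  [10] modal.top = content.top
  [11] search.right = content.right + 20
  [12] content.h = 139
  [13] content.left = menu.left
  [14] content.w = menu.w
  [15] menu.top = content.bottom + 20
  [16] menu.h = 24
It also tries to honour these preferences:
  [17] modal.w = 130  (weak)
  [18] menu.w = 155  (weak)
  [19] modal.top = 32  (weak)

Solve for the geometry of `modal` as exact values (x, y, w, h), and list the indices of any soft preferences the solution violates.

modal = (x=52, y=57, w=87, h=232)
violated soft preferences: 17, 18, 19

1. modal.x = 52  [modal.left = search.left + 20]
2. modal.y = 57  [modal.top = search.top + 20]
3. modal.h = 232  [search.bottom = modal.bottom + 20]
4. modal.w = 87  [content.left = modal.right + 20]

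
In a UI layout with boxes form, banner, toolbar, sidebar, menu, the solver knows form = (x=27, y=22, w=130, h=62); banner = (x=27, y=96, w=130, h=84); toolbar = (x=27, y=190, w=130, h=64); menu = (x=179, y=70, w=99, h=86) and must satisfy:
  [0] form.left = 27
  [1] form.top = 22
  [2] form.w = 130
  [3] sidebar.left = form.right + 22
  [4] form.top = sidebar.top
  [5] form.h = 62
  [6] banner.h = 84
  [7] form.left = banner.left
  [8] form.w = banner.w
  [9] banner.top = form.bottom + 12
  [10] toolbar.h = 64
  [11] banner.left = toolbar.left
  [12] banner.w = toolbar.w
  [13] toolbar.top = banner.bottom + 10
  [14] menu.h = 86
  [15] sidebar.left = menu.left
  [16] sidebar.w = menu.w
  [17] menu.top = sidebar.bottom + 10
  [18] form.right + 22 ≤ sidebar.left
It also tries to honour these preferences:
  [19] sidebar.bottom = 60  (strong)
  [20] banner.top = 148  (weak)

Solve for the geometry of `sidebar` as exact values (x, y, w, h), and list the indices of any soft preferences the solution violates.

sidebar = (x=179, y=22, w=99, h=38)
violated soft preferences: 20

1. sidebar.x = 179  [sidebar.left = form.right + 22]
2. sidebar.y = 22  [form.top = sidebar.top]
3. sidebar.w = 99  [sidebar.w = menu.w]
4. sidebar.h = 38  [menu.top = sidebar.bottom + 10]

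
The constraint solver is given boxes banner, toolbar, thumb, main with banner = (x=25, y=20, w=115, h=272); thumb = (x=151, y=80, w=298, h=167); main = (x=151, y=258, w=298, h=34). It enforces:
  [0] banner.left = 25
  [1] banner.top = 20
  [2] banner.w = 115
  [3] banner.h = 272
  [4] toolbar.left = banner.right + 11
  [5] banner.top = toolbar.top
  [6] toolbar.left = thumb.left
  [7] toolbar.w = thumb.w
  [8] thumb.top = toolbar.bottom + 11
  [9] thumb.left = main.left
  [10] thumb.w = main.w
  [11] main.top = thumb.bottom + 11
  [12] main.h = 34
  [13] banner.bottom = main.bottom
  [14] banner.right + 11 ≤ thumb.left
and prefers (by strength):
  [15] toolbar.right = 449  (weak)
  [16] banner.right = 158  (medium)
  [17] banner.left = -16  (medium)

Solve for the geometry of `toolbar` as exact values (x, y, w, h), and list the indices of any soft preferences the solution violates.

1. toolbar.x = 151  [toolbar.left = banner.right + 11]
2. toolbar.y = 20  [banner.top = toolbar.top]
3. toolbar.w = 298  [toolbar.w = thumb.w]
4. toolbar.h = 49  [thumb.top = toolbar.bottom + 11]

toolbar = (x=151, y=20, w=298, h=49)
violated soft preferences: 16, 17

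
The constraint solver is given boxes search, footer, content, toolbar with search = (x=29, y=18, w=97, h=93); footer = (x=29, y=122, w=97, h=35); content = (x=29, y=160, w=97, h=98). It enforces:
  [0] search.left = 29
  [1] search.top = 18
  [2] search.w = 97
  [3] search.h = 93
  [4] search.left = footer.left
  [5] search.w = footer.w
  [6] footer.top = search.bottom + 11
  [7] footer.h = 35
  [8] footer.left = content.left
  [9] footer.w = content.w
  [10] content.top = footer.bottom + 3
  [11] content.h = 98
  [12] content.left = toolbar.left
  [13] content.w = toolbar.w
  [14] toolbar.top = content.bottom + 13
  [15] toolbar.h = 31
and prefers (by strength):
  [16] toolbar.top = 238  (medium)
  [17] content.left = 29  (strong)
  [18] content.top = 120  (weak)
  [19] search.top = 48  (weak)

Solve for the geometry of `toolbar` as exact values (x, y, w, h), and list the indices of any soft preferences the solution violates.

toolbar = (x=29, y=271, w=97, h=31)
violated soft preferences: 16, 18, 19

1. toolbar.x = 29  [content.left = toolbar.left]
2. toolbar.w = 97  [content.w = toolbar.w]
3. toolbar.y = 271  [toolbar.top = content.bottom + 13]
4. toolbar.h = 31  [toolbar.h = 31]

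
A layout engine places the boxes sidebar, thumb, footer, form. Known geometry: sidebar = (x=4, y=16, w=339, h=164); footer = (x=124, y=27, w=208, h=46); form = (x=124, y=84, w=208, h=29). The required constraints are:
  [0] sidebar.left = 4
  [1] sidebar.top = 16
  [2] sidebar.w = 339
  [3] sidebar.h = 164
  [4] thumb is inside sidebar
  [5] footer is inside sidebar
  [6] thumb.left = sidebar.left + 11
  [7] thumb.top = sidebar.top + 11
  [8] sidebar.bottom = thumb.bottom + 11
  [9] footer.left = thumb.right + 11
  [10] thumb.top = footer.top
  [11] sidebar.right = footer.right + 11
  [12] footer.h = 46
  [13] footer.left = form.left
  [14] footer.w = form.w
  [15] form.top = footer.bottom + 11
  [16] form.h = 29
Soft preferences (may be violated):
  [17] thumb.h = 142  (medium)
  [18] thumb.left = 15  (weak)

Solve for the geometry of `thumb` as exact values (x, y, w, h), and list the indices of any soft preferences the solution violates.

thumb = (x=15, y=27, w=98, h=142)
violated soft preferences: none

1. thumb.x = 15  [thumb.left = sidebar.left + 11]
2. thumb.y = 27  [thumb.top = sidebar.top + 11]
3. thumb.h = 142  [sidebar.bottom = thumb.bottom + 11]
4. thumb.w = 98  [footer.left = thumb.right + 11]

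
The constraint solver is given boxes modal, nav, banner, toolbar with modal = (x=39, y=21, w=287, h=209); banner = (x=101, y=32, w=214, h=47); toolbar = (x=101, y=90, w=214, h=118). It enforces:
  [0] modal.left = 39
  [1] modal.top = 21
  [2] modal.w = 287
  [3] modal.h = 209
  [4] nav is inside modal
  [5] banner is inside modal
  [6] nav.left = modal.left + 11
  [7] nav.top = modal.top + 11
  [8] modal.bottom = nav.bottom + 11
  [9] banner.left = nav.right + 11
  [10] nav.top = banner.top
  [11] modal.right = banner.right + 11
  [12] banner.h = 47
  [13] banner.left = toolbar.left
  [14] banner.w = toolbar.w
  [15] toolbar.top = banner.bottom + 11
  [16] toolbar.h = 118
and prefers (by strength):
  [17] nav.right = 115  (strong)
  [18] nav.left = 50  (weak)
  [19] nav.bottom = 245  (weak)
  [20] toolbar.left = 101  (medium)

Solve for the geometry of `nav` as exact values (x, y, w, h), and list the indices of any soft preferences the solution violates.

nav = (x=50, y=32, w=40, h=187)
violated soft preferences: 17, 19

1. nav.x = 50  [nav.left = modal.left + 11]
2. nav.y = 32  [nav.top = modal.top + 11]
3. nav.h = 187  [modal.bottom = nav.bottom + 11]
4. nav.w = 40  [banner.left = nav.right + 11]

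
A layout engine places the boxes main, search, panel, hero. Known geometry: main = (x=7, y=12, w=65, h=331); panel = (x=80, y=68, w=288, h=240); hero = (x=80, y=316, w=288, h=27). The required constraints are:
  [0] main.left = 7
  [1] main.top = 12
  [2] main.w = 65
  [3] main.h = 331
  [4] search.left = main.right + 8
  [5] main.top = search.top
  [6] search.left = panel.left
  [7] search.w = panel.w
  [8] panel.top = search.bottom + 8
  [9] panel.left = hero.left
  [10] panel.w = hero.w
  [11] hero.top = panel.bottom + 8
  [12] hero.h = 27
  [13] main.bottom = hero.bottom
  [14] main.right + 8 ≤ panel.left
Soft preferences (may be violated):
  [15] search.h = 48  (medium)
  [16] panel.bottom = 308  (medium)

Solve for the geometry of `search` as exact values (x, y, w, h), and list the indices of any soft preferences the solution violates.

search = (x=80, y=12, w=288, h=48)
violated soft preferences: none

1. search.x = 80  [search.left = main.right + 8]
2. search.y = 12  [main.top = search.top]
3. search.w = 288  [search.w = panel.w]
4. search.h = 48  [panel.top = search.bottom + 8]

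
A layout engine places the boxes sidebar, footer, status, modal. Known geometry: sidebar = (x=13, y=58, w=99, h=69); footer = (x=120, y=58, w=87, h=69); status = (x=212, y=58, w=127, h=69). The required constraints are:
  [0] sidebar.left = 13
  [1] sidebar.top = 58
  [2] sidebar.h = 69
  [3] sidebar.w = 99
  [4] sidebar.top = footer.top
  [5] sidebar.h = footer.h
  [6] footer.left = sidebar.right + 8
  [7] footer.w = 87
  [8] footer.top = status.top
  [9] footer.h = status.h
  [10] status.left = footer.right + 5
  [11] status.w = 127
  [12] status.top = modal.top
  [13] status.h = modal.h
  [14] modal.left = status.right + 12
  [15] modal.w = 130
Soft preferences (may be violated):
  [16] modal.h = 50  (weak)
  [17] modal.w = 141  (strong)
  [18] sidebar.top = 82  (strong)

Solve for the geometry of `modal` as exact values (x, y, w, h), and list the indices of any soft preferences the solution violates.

1. modal.y = 58  [status.top = modal.top]
2. modal.h = 69  [status.h = modal.h]
3. modal.x = 351  [modal.left = status.right + 12]
4. modal.w = 130  [modal.w = 130]

modal = (x=351, y=58, w=130, h=69)
violated soft preferences: 16, 17, 18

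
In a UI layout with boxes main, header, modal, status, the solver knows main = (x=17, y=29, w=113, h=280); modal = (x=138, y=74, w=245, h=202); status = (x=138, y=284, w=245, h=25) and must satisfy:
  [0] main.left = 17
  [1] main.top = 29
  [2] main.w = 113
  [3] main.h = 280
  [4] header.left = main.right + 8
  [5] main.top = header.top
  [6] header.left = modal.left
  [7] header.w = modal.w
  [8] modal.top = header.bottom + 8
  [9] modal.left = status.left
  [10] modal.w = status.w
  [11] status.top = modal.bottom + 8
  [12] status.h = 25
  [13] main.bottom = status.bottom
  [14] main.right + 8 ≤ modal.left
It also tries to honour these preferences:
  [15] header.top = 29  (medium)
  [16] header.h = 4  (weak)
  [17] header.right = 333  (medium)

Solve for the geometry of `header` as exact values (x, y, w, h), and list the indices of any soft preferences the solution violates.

1. header.x = 138  [header.left = main.right + 8]
2. header.y = 29  [main.top = header.top]
3. header.w = 245  [header.w = modal.w]
4. header.h = 37  [modal.top = header.bottom + 8]

header = (x=138, y=29, w=245, h=37)
violated soft preferences: 16, 17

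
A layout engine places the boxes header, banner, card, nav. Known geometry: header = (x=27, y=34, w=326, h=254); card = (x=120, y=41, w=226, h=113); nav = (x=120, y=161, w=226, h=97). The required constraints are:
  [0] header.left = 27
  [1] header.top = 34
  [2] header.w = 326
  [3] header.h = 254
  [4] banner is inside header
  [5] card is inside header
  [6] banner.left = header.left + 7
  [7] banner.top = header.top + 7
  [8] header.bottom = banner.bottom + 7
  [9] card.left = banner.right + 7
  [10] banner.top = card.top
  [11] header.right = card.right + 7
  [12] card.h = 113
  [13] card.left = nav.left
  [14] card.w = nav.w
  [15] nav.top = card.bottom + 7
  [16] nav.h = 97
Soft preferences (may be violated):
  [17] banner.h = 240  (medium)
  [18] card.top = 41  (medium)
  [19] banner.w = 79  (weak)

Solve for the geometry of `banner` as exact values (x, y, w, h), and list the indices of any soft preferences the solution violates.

banner = (x=34, y=41, w=79, h=240)
violated soft preferences: none

1. banner.x = 34  [banner.left = header.left + 7]
2. banner.y = 41  [banner.top = header.top + 7]
3. banner.h = 240  [header.bottom = banner.bottom + 7]
4. banner.w = 79  [card.left = banner.right + 7]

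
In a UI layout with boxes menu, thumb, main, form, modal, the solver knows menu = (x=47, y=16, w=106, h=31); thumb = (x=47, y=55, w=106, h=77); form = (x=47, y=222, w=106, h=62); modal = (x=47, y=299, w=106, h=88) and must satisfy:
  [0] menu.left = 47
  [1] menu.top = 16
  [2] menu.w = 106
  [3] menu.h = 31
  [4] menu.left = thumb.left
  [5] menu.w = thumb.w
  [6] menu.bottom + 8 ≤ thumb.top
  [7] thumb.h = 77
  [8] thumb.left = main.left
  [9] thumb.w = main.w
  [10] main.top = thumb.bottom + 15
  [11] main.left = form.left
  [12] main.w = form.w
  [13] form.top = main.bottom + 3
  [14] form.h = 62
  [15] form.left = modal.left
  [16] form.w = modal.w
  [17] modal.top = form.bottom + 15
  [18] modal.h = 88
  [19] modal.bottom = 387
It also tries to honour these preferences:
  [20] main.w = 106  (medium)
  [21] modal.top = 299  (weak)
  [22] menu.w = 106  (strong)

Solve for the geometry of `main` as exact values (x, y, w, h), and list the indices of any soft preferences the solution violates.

1. main.x = 47  [thumb.left = main.left]
2. main.w = 106  [thumb.w = main.w]
3. main.y = 147  [main.top = thumb.bottom + 15]
4. main.h = 72  [form.top = main.bottom + 3]

main = (x=47, y=147, w=106, h=72)
violated soft preferences: none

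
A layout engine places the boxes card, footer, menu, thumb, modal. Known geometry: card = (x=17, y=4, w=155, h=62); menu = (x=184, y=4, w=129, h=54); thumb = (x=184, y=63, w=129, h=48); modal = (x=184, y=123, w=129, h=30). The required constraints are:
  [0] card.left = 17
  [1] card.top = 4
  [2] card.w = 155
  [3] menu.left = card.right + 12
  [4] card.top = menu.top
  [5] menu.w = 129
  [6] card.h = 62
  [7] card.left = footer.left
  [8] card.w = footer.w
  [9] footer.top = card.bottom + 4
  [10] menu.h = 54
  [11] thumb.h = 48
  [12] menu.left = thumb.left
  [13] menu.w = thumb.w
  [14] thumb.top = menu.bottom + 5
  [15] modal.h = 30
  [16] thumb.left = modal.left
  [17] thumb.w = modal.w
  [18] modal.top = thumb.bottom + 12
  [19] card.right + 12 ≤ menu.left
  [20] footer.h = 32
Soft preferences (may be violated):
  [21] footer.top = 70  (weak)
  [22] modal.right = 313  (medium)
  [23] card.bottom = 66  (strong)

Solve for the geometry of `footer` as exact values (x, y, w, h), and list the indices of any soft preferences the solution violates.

footer = (x=17, y=70, w=155, h=32)
violated soft preferences: none

1. footer.x = 17  [card.left = footer.left]
2. footer.w = 155  [card.w = footer.w]
3. footer.y = 70  [footer.top = card.bottom + 4]
4. footer.h = 32  [footer.h = 32]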